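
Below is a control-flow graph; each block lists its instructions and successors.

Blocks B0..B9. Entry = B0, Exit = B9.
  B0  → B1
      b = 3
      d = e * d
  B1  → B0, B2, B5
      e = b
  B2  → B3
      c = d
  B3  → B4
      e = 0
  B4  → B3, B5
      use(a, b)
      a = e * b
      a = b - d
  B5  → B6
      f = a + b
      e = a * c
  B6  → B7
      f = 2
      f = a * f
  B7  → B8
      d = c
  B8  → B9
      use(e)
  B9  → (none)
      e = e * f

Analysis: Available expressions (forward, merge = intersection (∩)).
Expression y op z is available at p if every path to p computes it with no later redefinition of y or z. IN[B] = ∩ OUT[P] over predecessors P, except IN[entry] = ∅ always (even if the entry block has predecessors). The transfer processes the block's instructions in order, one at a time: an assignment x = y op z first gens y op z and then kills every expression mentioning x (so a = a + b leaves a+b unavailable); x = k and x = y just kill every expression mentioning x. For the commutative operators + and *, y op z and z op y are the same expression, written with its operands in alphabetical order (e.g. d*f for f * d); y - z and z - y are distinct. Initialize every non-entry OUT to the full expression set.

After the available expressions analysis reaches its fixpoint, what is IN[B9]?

Answer: {a*c, a+b}

Trace:
Per-block solution:
  B0:  IN={}  OUT={}
  B1:  IN={}  OUT={}
  B2:  IN={}  OUT={}
  B3:  IN={}  OUT={}
  B4:  IN={}  OUT={b*e, b-d}
  B5:  IN={}  OUT={a*c, a+b}
  B6:  IN={a*c, a+b}  OUT={a*c, a+b}
  B7:  IN={a*c, a+b}  OUT={a*c, a+b}
  B8:  IN={a*c, a+b}  OUT={a*c, a+b}
  B9:  IN={a*c, a+b}  OUT={a*c, a+b}

Merge at B9: IN[B9] = OUT[B8] = {a*c, a+b}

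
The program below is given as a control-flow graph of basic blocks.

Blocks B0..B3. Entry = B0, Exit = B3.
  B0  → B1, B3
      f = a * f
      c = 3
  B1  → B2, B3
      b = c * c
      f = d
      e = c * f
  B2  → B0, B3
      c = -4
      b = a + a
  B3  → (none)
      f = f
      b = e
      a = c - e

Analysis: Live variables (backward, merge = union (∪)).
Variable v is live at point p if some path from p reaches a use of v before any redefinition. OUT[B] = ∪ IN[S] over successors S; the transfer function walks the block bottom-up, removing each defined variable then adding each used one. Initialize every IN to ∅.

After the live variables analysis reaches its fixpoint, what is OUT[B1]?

Per-block solution:
  B0:   IN={a, d, e, f}   OUT={a, c, d, e, f}
  B1:   IN={a, c, d}   OUT={a, c, d, e, f}
  B2:   IN={a, d, e, f}   OUT={a, c, d, e, f}
  B3:   IN={c, e, f}   OUT={}

Merge at B1: OUT[B1] = IN[B2] ⊔ IN[B3] = {a, c, d, e, f}

Answer: {a, c, d, e, f}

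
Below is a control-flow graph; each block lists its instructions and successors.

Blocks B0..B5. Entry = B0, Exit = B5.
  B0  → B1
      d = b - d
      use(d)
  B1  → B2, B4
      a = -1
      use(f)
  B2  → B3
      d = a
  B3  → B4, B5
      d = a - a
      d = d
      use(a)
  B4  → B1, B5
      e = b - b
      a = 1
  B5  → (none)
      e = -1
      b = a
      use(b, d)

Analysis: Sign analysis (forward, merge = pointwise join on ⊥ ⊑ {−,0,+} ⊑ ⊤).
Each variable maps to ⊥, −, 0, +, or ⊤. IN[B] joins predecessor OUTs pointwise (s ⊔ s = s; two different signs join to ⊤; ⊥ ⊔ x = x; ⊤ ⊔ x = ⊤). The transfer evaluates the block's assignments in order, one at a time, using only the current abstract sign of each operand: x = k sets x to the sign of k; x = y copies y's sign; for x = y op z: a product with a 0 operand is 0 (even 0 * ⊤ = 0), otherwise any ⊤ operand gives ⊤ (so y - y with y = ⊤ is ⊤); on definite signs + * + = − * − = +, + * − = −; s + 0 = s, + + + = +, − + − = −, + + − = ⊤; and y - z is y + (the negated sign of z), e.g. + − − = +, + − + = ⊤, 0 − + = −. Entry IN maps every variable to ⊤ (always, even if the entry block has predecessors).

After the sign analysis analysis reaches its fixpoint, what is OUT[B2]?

Answer: {a: -, b: ⊤, c: ⊤, d: -, e: ⊤, f: ⊤}

Working:
Converged values:
  B0:   IN=(all ⊤)   OUT=(all ⊤)
  B1:   IN=(all ⊤)   OUT={a:-; rest ⊤}
  B2:   IN={a:-; rest ⊤}   OUT={a:-, d:-; rest ⊤}
  B3:   IN={a:-, d:-; rest ⊤}   OUT={a:-; rest ⊤}
  B4:   IN={a:-; rest ⊤}   OUT={a:+; rest ⊤}
  B5:   IN=(all ⊤)   OUT={e:-; rest ⊤}

Merge at B2: IN[B2] = OUT[B1] = {a: -, b: ⊤, c: ⊤, d: ⊤, e: ⊤, f: ⊤}
Applying B2's transfer function to that IN value gives OUT[B2] (row B2 above).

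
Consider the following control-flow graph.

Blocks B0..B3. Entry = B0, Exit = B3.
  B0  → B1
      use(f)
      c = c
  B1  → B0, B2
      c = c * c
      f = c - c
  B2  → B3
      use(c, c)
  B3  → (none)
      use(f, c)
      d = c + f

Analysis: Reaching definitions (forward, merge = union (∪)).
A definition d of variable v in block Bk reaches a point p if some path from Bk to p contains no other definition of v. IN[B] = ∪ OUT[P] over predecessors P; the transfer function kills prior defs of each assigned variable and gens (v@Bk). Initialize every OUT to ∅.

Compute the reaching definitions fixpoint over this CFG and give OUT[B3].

Answer: {c@B1, d@B3, f@B1}

Derivation:
Per-block solution:
  B0:   IN={c@B1, f@B1}   OUT={c@B0, f@B1}
  B1:   IN={c@B0, f@B1}   OUT={c@B1, f@B1}
  B2:   IN={c@B1, f@B1}   OUT={c@B1, f@B1}
  B3:   IN={c@B1, f@B1}   OUT={c@B1, d@B3, f@B1}

Merge at B3: IN[B3] = OUT[B2] = {c@B1, f@B1}
Applying B3's transfer function to that IN value gives OUT[B3] (row B3 above).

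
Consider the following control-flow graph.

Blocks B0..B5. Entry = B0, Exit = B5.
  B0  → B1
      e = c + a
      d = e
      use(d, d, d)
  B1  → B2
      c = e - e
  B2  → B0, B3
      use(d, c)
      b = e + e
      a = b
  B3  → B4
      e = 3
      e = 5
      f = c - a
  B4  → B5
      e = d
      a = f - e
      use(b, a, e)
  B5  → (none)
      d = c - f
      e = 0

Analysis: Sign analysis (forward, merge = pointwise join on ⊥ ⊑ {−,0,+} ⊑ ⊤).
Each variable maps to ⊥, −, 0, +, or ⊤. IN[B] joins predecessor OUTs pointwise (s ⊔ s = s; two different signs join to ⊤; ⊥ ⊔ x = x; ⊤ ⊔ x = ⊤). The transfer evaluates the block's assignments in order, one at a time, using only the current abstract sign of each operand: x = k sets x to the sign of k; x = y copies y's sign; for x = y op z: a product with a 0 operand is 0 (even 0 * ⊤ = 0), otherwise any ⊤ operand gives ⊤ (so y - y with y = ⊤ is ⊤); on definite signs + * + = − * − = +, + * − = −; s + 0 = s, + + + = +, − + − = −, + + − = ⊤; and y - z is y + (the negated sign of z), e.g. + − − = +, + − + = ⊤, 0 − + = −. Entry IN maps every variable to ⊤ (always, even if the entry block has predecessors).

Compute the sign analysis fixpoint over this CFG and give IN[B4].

Answer: {a: ⊤, b: ⊤, c: ⊤, d: ⊤, e: +, f: ⊤}

Working:
Converged values:
  B0:   IN=(all ⊤)   OUT=(all ⊤)
  B1:   IN=(all ⊤)   OUT=(all ⊤)
  B2:   IN=(all ⊤)   OUT=(all ⊤)
  B3:   IN=(all ⊤)   OUT={e:+; rest ⊤}
  B4:   IN={e:+; rest ⊤}   OUT=(all ⊤)
  B5:   IN=(all ⊤)   OUT={e:0; rest ⊤}

Merge at B4: IN[B4] = OUT[B3] = {a: ⊤, b: ⊤, c: ⊤, d: ⊤, e: +, f: ⊤}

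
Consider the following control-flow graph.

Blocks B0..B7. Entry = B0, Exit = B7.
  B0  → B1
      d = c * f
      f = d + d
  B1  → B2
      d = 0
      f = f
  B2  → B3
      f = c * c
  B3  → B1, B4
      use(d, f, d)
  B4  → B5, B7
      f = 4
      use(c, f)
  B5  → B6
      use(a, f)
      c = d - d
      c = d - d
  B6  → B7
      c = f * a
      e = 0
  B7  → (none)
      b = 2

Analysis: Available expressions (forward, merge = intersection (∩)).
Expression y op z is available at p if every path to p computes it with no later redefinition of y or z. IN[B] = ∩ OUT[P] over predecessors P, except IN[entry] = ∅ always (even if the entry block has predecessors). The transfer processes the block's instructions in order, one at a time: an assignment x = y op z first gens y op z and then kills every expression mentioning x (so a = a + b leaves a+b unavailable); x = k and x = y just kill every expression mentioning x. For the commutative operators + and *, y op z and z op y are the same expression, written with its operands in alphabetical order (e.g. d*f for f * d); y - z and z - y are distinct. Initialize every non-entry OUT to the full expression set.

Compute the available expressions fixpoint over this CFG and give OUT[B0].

Answer: {d+d}

Working:
Fixpoint table:
  B0:  IN={}  OUT={d+d}
  B1:  IN={}  OUT={}
  B2:  IN={}  OUT={c*c}
  B3:  IN={c*c}  OUT={c*c}
  B4:  IN={c*c}  OUT={c*c}
  B5:  IN={c*c}  OUT={d-d}
  B6:  IN={d-d}  OUT={a*f, d-d}
  B7:  IN={}  OUT={}

B0 is the boundary node: IN[B0] = {}
Applying B0's transfer function to that IN value gives OUT[B0] (row B0 above).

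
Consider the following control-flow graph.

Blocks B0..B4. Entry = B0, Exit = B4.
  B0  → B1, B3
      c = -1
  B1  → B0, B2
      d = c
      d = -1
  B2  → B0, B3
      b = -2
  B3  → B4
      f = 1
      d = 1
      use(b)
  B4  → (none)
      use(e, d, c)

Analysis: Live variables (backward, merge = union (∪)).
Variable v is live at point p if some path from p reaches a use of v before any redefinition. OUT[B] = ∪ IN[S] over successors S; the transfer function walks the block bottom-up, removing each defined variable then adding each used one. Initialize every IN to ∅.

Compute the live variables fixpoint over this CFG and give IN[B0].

Answer: {b, e}

Derivation:
Converged values:
  B0:  IN={b, e}  OUT={b, c, e}
  B1:  IN={b, c, e}  OUT={b, c, e}
  B2:  IN={c, e}  OUT={b, c, e}
  B3:  IN={b, c, e}  OUT={c, d, e}
  B4:  IN={c, d, e}  OUT={}

Merge at B0: OUT[B0] = IN[B1] ⊔ IN[B3] = {b, c, e}
Applying B0's transfer function to that OUT value gives IN[B0] (row B0 above).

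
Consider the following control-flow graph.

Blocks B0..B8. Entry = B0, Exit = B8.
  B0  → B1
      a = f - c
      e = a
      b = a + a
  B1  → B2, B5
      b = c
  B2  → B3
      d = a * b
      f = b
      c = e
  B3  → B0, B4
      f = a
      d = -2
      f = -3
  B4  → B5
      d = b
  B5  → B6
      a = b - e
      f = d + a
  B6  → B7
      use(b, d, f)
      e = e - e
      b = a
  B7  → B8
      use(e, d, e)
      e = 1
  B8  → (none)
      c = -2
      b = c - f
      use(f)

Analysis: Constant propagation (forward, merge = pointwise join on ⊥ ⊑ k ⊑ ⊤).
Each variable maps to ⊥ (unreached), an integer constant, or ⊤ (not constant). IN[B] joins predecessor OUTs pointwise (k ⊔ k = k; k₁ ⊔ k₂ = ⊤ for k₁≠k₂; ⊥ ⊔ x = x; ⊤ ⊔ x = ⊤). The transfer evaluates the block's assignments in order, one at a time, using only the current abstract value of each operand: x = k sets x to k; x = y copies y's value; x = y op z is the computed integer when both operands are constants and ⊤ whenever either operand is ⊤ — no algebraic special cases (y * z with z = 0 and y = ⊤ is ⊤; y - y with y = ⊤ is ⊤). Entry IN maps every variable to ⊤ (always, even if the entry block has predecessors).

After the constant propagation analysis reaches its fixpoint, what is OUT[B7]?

Per-block solution:
  B0: | IN=(all ⊤) | OUT=(all ⊤)
  B1: | IN=(all ⊤) | OUT=(all ⊤)
  B2: | IN=(all ⊤) | OUT=(all ⊤)
  B3: | IN=(all ⊤) | OUT={d:-2, f:-3; rest ⊤}
  B4: | IN={d:-2, f:-3; rest ⊤} | OUT={f:-3; rest ⊤}
  B5: | IN=(all ⊤) | OUT=(all ⊤)
  B6: | IN=(all ⊤) | OUT=(all ⊤)
  B7: | IN=(all ⊤) | OUT={e:1; rest ⊤}
  B8: | IN={e:1; rest ⊤} | OUT={c:-2, e:1; rest ⊤}

Merge at B7: IN[B7] = OUT[B6] = {a: ⊤, b: ⊤, c: ⊤, d: ⊤, e: ⊤, f: ⊤}
Applying B7's transfer function to that IN value gives OUT[B7] (row B7 above).

Answer: {a: ⊤, b: ⊤, c: ⊤, d: ⊤, e: 1, f: ⊤}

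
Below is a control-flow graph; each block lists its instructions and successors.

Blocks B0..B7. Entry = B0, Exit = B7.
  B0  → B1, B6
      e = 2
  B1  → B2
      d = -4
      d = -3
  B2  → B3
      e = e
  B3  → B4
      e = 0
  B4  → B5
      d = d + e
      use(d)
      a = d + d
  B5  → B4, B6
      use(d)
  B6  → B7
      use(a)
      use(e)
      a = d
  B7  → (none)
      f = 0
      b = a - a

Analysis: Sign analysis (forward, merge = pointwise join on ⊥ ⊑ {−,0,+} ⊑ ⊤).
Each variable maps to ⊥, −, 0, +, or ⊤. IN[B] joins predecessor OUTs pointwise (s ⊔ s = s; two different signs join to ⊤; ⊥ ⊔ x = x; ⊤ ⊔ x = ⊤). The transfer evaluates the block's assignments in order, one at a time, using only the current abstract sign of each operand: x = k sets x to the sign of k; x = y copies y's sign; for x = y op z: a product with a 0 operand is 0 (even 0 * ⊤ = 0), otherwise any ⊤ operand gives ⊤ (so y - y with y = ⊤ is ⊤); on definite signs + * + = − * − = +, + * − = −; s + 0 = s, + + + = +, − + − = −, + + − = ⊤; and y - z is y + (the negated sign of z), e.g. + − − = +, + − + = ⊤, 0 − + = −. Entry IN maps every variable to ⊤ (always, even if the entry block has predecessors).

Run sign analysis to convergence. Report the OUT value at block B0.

Fixpoint table:
  B0:  IN=(all ⊤)  OUT={e:+; rest ⊤}
  B1:  IN={e:+; rest ⊤}  OUT={d:-, e:+; rest ⊤}
  B2:  IN={d:-, e:+; rest ⊤}  OUT={d:-, e:+; rest ⊤}
  B3:  IN={d:-, e:+; rest ⊤}  OUT={d:-, e:0; rest ⊤}
  B4:  IN={d:-, e:0; rest ⊤}  OUT={a:-, d:-, e:0; rest ⊤}
  B5:  IN={a:-, d:-, e:0; rest ⊤}  OUT={a:-, d:-, e:0; rest ⊤}
  B6:  IN=(all ⊤)  OUT=(all ⊤)
  B7:  IN=(all ⊤)  OUT={f:0; rest ⊤}

B0 is the boundary node: IN[B0] = {a: ⊤, b: ⊤, c: ⊤, d: ⊤, e: ⊤, f: ⊤}
Applying B0's transfer function to that IN value gives OUT[B0] (row B0 above).

Answer: {a: ⊤, b: ⊤, c: ⊤, d: ⊤, e: +, f: ⊤}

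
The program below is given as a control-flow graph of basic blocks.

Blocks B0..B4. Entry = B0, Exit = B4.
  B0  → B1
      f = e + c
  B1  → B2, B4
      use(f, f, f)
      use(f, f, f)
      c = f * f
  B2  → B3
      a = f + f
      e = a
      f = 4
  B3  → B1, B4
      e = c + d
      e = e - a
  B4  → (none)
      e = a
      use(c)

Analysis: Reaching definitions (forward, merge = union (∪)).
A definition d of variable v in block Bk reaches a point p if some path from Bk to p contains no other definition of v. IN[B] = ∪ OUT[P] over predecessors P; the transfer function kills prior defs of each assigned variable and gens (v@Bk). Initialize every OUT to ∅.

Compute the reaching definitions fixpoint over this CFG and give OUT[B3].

Answer: {a@B2, c@B1, e@B3, f@B2}

Trace:
Fixpoint table:
  B0:  IN={}  OUT={f@B0}
  B1:  IN={a@B2, c@B1, e@B3, f@B0, f@B2}  OUT={a@B2, c@B1, e@B3, f@B0, f@B2}
  B2:  IN={a@B2, c@B1, e@B3, f@B0, f@B2}  OUT={a@B2, c@B1, e@B2, f@B2}
  B3:  IN={a@B2, c@B1, e@B2, f@B2}  OUT={a@B2, c@B1, e@B3, f@B2}
  B4:  IN={a@B2, c@B1, e@B3, f@B0, f@B2}  OUT={a@B2, c@B1, e@B4, f@B0, f@B2}

Merge at B3: IN[B3] = OUT[B2] = {a@B2, c@B1, e@B2, f@B2}
Applying B3's transfer function to that IN value gives OUT[B3] (row B3 above).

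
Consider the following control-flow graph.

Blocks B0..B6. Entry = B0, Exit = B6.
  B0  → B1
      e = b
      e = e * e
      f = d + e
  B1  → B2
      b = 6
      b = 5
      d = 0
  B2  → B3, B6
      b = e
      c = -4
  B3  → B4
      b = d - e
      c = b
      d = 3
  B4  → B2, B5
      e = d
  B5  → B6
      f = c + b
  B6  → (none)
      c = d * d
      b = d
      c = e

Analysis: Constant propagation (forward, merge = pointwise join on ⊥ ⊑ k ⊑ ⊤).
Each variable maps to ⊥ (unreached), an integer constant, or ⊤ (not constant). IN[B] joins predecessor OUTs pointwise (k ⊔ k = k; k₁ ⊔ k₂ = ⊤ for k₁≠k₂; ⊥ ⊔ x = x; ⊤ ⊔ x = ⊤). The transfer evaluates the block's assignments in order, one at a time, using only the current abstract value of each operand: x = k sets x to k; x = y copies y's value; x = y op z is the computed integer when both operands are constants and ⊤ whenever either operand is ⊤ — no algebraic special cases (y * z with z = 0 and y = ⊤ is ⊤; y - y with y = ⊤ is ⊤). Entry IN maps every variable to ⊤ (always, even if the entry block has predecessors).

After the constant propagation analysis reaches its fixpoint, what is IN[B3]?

Answer: {a: ⊤, b: ⊤, c: -4, d: ⊤, e: ⊤, f: ⊤}

Trace:
Converged values:
  B0:  IN=(all ⊤)  OUT=(all ⊤)
  B1:  IN=(all ⊤)  OUT={b:5, d:0; rest ⊤}
  B2:  IN=(all ⊤)  OUT={c:-4; rest ⊤}
  B3:  IN={c:-4; rest ⊤}  OUT={d:3; rest ⊤}
  B4:  IN={d:3; rest ⊤}  OUT={d:3, e:3; rest ⊤}
  B5:  IN={d:3, e:3; rest ⊤}  OUT={d:3, e:3; rest ⊤}
  B6:  IN=(all ⊤)  OUT=(all ⊤)

Merge at B3: IN[B3] = OUT[B2] = {a: ⊤, b: ⊤, c: -4, d: ⊤, e: ⊤, f: ⊤}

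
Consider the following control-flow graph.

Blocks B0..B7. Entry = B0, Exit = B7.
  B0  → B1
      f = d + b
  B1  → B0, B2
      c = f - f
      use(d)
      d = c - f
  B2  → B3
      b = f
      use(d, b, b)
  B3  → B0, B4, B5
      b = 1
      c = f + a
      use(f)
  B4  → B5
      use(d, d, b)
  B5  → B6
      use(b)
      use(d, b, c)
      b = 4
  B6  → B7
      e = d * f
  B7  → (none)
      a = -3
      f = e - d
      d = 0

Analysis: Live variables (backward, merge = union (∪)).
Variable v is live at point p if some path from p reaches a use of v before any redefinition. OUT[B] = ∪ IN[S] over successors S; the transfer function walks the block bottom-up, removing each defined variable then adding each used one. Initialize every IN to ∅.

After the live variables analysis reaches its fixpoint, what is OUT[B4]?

Answer: {b, c, d, f}

Working:
Converged values:
  B0:   IN={a, b, d}   OUT={a, b, d, f}
  B1:   IN={a, b, d, f}   OUT={a, b, d, f}
  B2:   IN={a, d, f}   OUT={a, d, f}
  B3:   IN={a, d, f}   OUT={a, b, c, d, f}
  B4:   IN={b, c, d, f}   OUT={b, c, d, f}
  B5:   IN={b, c, d, f}   OUT={d, f}
  B6:   IN={d, f}   OUT={d, e}
  B7:   IN={d, e}   OUT={}

Merge at B4: OUT[B4] = IN[B5] = {b, c, d, f}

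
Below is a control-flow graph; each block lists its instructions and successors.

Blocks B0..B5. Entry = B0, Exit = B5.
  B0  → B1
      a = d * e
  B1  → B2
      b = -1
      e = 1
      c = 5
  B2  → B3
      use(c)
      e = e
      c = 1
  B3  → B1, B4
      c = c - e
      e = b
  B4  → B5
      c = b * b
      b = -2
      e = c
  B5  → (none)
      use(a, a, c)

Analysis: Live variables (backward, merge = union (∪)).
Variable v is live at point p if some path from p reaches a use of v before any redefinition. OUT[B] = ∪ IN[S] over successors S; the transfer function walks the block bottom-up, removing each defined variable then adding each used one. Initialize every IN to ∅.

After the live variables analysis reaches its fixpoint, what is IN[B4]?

Fixpoint table:
  B0:  IN={d, e}  OUT={a}
  B1:  IN={a}  OUT={a, b, c, e}
  B2:  IN={a, b, c, e}  OUT={a, b, c, e}
  B3:  IN={a, b, c, e}  OUT={a, b}
  B4:  IN={a, b}  OUT={a, c}
  B5:  IN={a, c}  OUT={}

Merge at B4: OUT[B4] = IN[B5] = {a, c}
Applying B4's transfer function to that OUT value gives IN[B4] (row B4 above).

Answer: {a, b}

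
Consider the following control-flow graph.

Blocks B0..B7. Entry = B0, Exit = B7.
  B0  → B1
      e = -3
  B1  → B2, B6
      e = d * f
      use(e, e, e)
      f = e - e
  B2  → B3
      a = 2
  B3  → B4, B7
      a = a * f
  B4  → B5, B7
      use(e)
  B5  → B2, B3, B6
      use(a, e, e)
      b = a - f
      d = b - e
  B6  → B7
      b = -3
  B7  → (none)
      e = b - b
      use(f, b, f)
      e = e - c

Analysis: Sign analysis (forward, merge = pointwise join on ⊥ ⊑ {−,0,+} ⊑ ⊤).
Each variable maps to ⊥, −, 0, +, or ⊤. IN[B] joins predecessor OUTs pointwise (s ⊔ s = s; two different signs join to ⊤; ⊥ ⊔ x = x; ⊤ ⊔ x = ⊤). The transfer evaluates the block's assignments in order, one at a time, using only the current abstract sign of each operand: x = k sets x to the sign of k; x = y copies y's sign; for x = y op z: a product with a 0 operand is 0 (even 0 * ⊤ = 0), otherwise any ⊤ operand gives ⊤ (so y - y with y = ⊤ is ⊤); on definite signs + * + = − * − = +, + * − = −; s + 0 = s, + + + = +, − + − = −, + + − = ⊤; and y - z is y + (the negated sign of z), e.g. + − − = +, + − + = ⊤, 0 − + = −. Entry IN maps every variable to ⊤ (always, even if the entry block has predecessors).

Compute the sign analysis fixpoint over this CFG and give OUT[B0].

Answer: {a: ⊤, b: ⊤, c: ⊤, d: ⊤, e: -, f: ⊤}

Derivation:
Converged values:
  B0: | IN=(all ⊤) | OUT={e:-; rest ⊤}
  B1: | IN={e:-; rest ⊤} | OUT=(all ⊤)
  B2: | IN=(all ⊤) | OUT={a:+; rest ⊤}
  B3: | IN=(all ⊤) | OUT=(all ⊤)
  B4: | IN=(all ⊤) | OUT=(all ⊤)
  B5: | IN=(all ⊤) | OUT=(all ⊤)
  B6: | IN=(all ⊤) | OUT={b:-; rest ⊤}
  B7: | IN=(all ⊤) | OUT=(all ⊤)

B0 is the boundary node: IN[B0] = {a: ⊤, b: ⊤, c: ⊤, d: ⊤, e: ⊤, f: ⊤}
Applying B0's transfer function to that IN value gives OUT[B0] (row B0 above).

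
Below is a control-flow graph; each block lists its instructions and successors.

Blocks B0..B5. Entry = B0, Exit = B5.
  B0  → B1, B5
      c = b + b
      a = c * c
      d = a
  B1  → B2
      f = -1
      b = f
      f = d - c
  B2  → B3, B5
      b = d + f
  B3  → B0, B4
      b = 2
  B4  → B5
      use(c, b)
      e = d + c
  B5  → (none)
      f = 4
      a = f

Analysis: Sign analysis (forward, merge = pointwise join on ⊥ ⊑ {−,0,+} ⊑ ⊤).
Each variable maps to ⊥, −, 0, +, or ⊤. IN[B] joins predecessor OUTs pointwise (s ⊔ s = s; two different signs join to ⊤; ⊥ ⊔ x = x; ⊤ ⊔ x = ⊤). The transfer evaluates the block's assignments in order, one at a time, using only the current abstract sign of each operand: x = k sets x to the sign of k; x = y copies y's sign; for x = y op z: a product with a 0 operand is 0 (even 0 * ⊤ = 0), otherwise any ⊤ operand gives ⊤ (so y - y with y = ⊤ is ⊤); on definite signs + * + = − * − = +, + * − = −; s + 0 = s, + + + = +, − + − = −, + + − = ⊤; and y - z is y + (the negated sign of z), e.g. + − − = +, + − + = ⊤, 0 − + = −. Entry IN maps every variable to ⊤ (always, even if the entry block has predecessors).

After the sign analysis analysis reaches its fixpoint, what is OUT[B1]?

Answer: {a: ⊤, b: -, c: ⊤, d: ⊤, e: ⊤, f: ⊤}

Derivation:
Per-block solution:
  B0:  IN=(all ⊤)  OUT=(all ⊤)
  B1:  IN=(all ⊤)  OUT={b:-; rest ⊤}
  B2:  IN={b:-; rest ⊤}  OUT=(all ⊤)
  B3:  IN=(all ⊤)  OUT={b:+; rest ⊤}
  B4:  IN={b:+; rest ⊤}  OUT={b:+; rest ⊤}
  B5:  IN=(all ⊤)  OUT={a:+, f:+; rest ⊤}

Merge at B1: IN[B1] = OUT[B0] = {a: ⊤, b: ⊤, c: ⊤, d: ⊤, e: ⊤, f: ⊤}
Applying B1's transfer function to that IN value gives OUT[B1] (row B1 above).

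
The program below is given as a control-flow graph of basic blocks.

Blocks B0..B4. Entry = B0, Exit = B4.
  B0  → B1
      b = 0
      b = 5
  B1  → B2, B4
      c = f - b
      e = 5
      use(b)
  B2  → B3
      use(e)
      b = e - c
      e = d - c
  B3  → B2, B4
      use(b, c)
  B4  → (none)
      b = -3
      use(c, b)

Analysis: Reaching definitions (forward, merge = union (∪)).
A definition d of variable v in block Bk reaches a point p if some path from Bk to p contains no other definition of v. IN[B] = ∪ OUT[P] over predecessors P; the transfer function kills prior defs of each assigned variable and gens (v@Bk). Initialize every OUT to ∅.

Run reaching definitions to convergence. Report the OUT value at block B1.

Converged values:
  B0: | IN={} | OUT={b@B0}
  B1: | IN={b@B0} | OUT={b@B0, c@B1, e@B1}
  B2: | IN={b@B0, b@B2, c@B1, e@B1, e@B2} | OUT={b@B2, c@B1, e@B2}
  B3: | IN={b@B2, c@B1, e@B2} | OUT={b@B2, c@B1, e@B2}
  B4: | IN={b@B0, b@B2, c@B1, e@B1, e@B2} | OUT={b@B4, c@B1, e@B1, e@B2}

Merge at B1: IN[B1] = OUT[B0] = {b@B0}
Applying B1's transfer function to that IN value gives OUT[B1] (row B1 above).

Answer: {b@B0, c@B1, e@B1}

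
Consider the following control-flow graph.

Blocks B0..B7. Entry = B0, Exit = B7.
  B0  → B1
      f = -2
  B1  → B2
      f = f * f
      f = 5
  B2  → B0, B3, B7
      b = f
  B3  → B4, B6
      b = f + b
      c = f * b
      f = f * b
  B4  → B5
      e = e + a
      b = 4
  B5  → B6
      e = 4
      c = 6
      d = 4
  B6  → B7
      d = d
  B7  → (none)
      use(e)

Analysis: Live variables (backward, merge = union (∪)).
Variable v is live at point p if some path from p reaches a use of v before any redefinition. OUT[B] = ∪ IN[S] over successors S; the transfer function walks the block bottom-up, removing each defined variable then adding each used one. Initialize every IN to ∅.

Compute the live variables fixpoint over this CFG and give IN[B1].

Fixpoint table:
  B0:  IN={a, d, e}  OUT={a, d, e, f}
  B1:  IN={a, d, e, f}  OUT={a, d, e, f}
  B2:  IN={a, d, e, f}  OUT={a, b, d, e, f}
  B3:  IN={a, b, d, e, f}  OUT={a, d, e}
  B4:  IN={a, e}  OUT={}
  B5:  IN={}  OUT={d, e}
  B6:  IN={d, e}  OUT={e}
  B7:  IN={e}  OUT={}

Merge at B1: OUT[B1] = IN[B2] = {a, d, e, f}
Applying B1's transfer function to that OUT value gives IN[B1] (row B1 above).

Answer: {a, d, e, f}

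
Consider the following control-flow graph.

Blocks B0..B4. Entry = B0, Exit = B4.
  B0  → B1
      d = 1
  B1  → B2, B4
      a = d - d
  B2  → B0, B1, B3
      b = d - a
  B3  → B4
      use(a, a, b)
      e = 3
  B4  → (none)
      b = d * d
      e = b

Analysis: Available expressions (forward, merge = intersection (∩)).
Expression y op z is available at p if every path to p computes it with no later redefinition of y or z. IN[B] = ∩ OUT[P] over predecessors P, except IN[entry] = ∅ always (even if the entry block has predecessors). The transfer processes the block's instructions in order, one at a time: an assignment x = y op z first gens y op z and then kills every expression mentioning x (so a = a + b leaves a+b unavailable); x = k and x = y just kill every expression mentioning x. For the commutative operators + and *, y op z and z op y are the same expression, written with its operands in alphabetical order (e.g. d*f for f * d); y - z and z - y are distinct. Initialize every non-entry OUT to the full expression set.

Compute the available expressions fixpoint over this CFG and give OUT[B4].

Fixpoint table:
  B0:  IN={}  OUT={}
  B1:  IN={}  OUT={d-d}
  B2:  IN={d-d}  OUT={d-a, d-d}
  B3:  IN={d-a, d-d}  OUT={d-a, d-d}
  B4:  IN={d-d}  OUT={d*d, d-d}

Merge at B4: IN[B4] = OUT[B1] ∩ OUT[B3] = {d-d}
Applying B4's transfer function to that IN value gives OUT[B4] (row B4 above).

Answer: {d*d, d-d}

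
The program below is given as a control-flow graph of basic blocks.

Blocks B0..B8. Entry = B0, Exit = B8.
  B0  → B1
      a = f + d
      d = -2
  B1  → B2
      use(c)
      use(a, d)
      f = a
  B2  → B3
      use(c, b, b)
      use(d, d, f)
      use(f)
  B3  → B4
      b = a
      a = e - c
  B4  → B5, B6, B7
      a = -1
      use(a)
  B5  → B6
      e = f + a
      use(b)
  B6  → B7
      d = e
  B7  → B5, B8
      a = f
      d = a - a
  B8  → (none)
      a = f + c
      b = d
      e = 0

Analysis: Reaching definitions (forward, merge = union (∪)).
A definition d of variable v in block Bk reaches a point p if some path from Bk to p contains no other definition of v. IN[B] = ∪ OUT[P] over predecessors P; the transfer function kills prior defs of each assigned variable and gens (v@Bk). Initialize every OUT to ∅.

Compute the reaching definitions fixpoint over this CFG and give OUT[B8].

Fixpoint table:
  B0:  IN={}  OUT={a@B0, d@B0}
  B1:  IN={a@B0, d@B0}  OUT={a@B0, d@B0, f@B1}
  B2:  IN={a@B0, d@B0, f@B1}  OUT={a@B0, d@B0, f@B1}
  B3:  IN={a@B0, d@B0, f@B1}  OUT={a@B3, b@B3, d@B0, f@B1}
  B4:  IN={a@B3, b@B3, d@B0, f@B1}  OUT={a@B4, b@B3, d@B0, f@B1}
  B5:  IN={a@B4, a@B7, b@B3, d@B0, d@B7, e@B5, f@B1}  OUT={a@B4, a@B7, b@B3, d@B0, d@B7, e@B5, f@B1}
  B6:  IN={a@B4, a@B7, b@B3, d@B0, d@B7, e@B5, f@B1}  OUT={a@B4, a@B7, b@B3, d@B6, e@B5, f@B1}
  B7:  IN={a@B4, a@B7, b@B3, d@B0, d@B6, e@B5, f@B1}  OUT={a@B7, b@B3, d@B7, e@B5, f@B1}
  B8:  IN={a@B7, b@B3, d@B7, e@B5, f@B1}  OUT={a@B8, b@B8, d@B7, e@B8, f@B1}

Merge at B8: IN[B8] = OUT[B7] = {a@B7, b@B3, d@B7, e@B5, f@B1}
Applying B8's transfer function to that IN value gives OUT[B8] (row B8 above).

Answer: {a@B8, b@B8, d@B7, e@B8, f@B1}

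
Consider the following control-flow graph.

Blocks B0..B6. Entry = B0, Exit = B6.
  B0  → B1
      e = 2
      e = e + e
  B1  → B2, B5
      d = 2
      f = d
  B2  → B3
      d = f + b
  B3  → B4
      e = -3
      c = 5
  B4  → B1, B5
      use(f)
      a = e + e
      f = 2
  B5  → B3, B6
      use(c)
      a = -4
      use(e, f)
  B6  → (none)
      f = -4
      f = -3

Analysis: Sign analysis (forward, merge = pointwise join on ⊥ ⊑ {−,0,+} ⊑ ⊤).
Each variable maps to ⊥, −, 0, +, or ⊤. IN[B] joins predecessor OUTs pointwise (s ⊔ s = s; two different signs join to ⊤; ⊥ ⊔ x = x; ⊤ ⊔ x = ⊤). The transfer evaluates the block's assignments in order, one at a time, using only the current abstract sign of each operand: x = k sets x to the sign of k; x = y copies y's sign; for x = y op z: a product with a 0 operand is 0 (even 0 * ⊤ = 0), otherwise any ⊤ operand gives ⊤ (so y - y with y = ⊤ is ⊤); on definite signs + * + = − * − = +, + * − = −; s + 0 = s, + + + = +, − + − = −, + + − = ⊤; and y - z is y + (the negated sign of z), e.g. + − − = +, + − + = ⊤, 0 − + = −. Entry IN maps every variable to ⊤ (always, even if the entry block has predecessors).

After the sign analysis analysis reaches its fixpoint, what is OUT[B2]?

Answer: {a: ⊤, b: ⊤, c: ⊤, d: ⊤, e: ⊤, f: +}

Derivation:
Fixpoint table:
  B0:  IN=(all ⊤)  OUT={e:+; rest ⊤}
  B1:  IN=(all ⊤)  OUT={d:+, f:+; rest ⊤}
  B2:  IN={d:+, f:+; rest ⊤}  OUT={f:+; rest ⊤}
  B3:  IN={f:+; rest ⊤}  OUT={c:+, e:-, f:+; rest ⊤}
  B4:  IN={c:+, e:-, f:+; rest ⊤}  OUT={a:-, c:+, e:-, f:+; rest ⊤}
  B5:  IN={f:+; rest ⊤}  OUT={a:-, f:+; rest ⊤}
  B6:  IN={a:-, f:+; rest ⊤}  OUT={a:-, f:-; rest ⊤}

Merge at B2: IN[B2] = OUT[B1] = {a: ⊤, b: ⊤, c: ⊤, d: +, e: ⊤, f: +}
Applying B2's transfer function to that IN value gives OUT[B2] (row B2 above).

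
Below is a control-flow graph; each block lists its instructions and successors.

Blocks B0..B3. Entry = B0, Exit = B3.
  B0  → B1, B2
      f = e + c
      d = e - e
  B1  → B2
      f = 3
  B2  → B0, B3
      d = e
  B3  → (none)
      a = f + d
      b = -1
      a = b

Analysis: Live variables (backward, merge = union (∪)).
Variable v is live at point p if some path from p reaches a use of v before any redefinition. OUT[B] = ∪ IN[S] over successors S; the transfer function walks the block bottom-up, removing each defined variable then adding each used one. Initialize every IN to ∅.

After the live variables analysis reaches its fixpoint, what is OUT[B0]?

Answer: {c, e, f}

Derivation:
Converged values:
  B0:  IN={c, e}  OUT={c, e, f}
  B1:  IN={c, e}  OUT={c, e, f}
  B2:  IN={c, e, f}  OUT={c, d, e, f}
  B3:  IN={d, f}  OUT={}

Merge at B0: OUT[B0] = IN[B1] ⊔ IN[B2] = {c, e, f}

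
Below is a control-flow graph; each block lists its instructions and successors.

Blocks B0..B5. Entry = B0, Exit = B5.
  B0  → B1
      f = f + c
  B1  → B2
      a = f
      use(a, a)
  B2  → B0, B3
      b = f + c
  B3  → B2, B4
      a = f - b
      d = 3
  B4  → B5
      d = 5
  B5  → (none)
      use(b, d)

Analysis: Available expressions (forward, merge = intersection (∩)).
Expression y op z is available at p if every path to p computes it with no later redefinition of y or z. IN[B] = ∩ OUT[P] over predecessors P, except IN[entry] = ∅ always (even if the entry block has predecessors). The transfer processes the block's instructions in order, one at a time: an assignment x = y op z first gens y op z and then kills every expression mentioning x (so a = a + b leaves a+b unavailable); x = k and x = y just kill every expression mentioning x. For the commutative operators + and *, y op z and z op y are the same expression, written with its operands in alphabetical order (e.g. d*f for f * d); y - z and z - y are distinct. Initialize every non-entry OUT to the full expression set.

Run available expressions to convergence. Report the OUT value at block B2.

Per-block solution:
  B0:  IN={}  OUT={}
  B1:  IN={}  OUT={}
  B2:  IN={}  OUT={c+f}
  B3:  IN={c+f}  OUT={c+f, f-b}
  B4:  IN={c+f, f-b}  OUT={c+f, f-b}
  B5:  IN={c+f, f-b}  OUT={c+f, f-b}

Merge at B2: IN[B2] = OUT[B1] ∩ OUT[B3] = {}
Applying B2's transfer function to that IN value gives OUT[B2] (row B2 above).

Answer: {c+f}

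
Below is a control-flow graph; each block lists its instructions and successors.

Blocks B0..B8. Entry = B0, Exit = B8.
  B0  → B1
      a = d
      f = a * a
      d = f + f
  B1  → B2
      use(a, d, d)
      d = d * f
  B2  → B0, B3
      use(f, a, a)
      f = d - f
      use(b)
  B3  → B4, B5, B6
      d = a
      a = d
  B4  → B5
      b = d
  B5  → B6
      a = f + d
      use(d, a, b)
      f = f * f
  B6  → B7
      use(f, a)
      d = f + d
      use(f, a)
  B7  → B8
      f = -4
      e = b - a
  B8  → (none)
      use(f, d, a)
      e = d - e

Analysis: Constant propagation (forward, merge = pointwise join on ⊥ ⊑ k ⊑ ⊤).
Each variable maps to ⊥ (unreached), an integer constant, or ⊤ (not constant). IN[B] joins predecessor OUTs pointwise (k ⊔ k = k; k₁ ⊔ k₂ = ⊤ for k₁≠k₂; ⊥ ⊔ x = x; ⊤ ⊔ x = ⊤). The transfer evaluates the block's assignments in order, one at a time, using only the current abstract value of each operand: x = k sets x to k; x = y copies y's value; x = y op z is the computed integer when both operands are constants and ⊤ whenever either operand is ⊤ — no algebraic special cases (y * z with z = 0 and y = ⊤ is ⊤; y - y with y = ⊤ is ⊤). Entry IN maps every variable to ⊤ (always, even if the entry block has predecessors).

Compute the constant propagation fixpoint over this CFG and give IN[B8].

Answer: {a: ⊤, b: ⊤, c: ⊤, d: ⊤, e: ⊤, f: -4}

Trace:
Per-block solution:
  B0:  IN=(all ⊤)  OUT=(all ⊤)
  B1:  IN=(all ⊤)  OUT=(all ⊤)
  B2:  IN=(all ⊤)  OUT=(all ⊤)
  B3:  IN=(all ⊤)  OUT=(all ⊤)
  B4:  IN=(all ⊤)  OUT=(all ⊤)
  B5:  IN=(all ⊤)  OUT=(all ⊤)
  B6:  IN=(all ⊤)  OUT=(all ⊤)
  B7:  IN=(all ⊤)  OUT={f:-4; rest ⊤}
  B8:  IN={f:-4; rest ⊤}  OUT={f:-4; rest ⊤}

Merge at B8: IN[B8] = OUT[B7] = {a: ⊤, b: ⊤, c: ⊤, d: ⊤, e: ⊤, f: -4}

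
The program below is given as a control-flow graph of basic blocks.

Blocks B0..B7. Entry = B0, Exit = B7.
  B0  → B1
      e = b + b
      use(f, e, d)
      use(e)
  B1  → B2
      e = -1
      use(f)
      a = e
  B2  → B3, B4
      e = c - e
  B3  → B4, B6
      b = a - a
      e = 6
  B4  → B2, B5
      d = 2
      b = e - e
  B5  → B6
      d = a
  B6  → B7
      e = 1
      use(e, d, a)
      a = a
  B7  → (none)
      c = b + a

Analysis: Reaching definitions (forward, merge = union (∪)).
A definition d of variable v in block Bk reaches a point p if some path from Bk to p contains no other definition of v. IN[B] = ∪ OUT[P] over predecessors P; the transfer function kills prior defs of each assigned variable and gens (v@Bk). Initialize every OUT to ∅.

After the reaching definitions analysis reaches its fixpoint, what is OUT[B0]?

Per-block solution:
  B0: | IN={} | OUT={e@B0}
  B1: | IN={e@B0} | OUT={a@B1, e@B1}
  B2: | IN={a@B1, b@B4, d@B4, e@B1, e@B2, e@B3} | OUT={a@B1, b@B4, d@B4, e@B2}
  B3: | IN={a@B1, b@B4, d@B4, e@B2} | OUT={a@B1, b@B3, d@B4, e@B3}
  B4: | IN={a@B1, b@B3, b@B4, d@B4, e@B2, e@B3} | OUT={a@B1, b@B4, d@B4, e@B2, e@B3}
  B5: | IN={a@B1, b@B4, d@B4, e@B2, e@B3} | OUT={a@B1, b@B4, d@B5, e@B2, e@B3}
  B6: | IN={a@B1, b@B3, b@B4, d@B4, d@B5, e@B2, e@B3} | OUT={a@B6, b@B3, b@B4, d@B4, d@B5, e@B6}
  B7: | IN={a@B6, b@B3, b@B4, d@B4, d@B5, e@B6} | OUT={a@B6, b@B3, b@B4, c@B7, d@B4, d@B5, e@B6}

B0 is the boundary node: IN[B0] = {}
Applying B0's transfer function to that IN value gives OUT[B0] (row B0 above).

Answer: {e@B0}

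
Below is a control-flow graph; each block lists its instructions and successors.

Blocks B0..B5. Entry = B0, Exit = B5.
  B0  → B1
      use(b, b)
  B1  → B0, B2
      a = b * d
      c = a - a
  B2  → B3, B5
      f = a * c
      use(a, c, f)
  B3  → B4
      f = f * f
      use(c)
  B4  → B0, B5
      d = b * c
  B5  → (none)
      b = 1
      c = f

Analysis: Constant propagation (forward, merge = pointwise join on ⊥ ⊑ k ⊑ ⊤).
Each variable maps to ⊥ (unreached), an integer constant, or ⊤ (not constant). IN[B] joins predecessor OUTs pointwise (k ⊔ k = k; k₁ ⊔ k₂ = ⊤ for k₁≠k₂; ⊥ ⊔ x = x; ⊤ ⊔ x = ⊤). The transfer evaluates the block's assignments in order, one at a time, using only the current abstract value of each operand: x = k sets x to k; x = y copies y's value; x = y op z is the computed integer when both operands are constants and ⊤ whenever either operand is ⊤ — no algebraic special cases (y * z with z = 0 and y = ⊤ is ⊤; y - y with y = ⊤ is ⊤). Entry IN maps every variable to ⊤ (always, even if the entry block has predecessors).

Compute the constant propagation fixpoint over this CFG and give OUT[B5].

Answer: {a: ⊤, b: 1, c: ⊤, d: ⊤, e: ⊤, f: ⊤}

Derivation:
Fixpoint table:
  B0:   IN=(all ⊤)   OUT=(all ⊤)
  B1:   IN=(all ⊤)   OUT=(all ⊤)
  B2:   IN=(all ⊤)   OUT=(all ⊤)
  B3:   IN=(all ⊤)   OUT=(all ⊤)
  B4:   IN=(all ⊤)   OUT=(all ⊤)
  B5:   IN=(all ⊤)   OUT={b:1; rest ⊤}

Merge at B5: IN[B5] = OUT[B2] ⊔ OUT[B4] = {a: ⊤, b: ⊤, c: ⊤, d: ⊤, e: ⊤, f: ⊤}
Applying B5's transfer function to that IN value gives OUT[B5] (row B5 above).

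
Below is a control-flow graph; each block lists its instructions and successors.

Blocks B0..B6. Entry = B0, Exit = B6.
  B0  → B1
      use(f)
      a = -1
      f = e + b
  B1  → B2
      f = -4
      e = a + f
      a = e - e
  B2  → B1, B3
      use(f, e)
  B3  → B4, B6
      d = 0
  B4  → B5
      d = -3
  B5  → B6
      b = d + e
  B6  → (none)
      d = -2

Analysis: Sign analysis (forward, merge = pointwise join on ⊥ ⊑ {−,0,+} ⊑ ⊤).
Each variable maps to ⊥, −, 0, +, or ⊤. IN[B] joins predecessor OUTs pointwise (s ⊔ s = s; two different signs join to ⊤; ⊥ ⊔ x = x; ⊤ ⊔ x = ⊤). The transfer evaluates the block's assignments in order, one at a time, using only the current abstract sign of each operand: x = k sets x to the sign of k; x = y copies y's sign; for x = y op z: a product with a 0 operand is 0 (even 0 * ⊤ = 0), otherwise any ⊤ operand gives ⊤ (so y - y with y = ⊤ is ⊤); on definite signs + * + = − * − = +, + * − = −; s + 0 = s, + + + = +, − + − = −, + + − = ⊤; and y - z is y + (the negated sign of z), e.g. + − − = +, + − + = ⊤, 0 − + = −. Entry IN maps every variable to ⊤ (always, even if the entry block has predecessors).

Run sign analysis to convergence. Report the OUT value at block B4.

Converged values:
  B0: | IN=(all ⊤) | OUT={a:-; rest ⊤}
  B1: | IN=(all ⊤) | OUT={f:-; rest ⊤}
  B2: | IN={f:-; rest ⊤} | OUT={f:-; rest ⊤}
  B3: | IN={f:-; rest ⊤} | OUT={d:0, f:-; rest ⊤}
  B4: | IN={d:0, f:-; rest ⊤} | OUT={d:-, f:-; rest ⊤}
  B5: | IN={d:-, f:-; rest ⊤} | OUT={d:-, f:-; rest ⊤}
  B6: | IN={f:-; rest ⊤} | OUT={d:-, f:-; rest ⊤}

Merge at B4: IN[B4] = OUT[B3] = {a: ⊤, b: ⊤, c: ⊤, d: 0, e: ⊤, f: -}
Applying B4's transfer function to that IN value gives OUT[B4] (row B4 above).

Answer: {a: ⊤, b: ⊤, c: ⊤, d: -, e: ⊤, f: -}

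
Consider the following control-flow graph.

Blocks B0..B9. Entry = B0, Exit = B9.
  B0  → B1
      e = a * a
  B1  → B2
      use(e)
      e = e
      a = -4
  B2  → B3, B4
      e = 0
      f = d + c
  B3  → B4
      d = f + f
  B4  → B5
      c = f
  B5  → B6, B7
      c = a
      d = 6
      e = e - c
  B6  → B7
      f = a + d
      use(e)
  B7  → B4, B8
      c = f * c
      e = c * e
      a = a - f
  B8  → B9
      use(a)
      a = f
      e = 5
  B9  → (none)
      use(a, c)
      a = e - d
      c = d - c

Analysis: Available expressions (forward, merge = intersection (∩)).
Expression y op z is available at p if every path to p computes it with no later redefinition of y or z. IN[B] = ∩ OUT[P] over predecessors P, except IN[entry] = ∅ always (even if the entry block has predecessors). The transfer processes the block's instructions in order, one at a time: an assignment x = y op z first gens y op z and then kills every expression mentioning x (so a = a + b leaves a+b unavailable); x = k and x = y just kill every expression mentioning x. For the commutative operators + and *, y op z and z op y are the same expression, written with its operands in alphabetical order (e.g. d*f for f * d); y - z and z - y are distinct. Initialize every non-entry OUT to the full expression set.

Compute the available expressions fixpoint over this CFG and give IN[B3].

Converged values:
  B0:   IN={}   OUT={a*a}
  B1:   IN={a*a}   OUT={}
  B2:   IN={}   OUT={c+d}
  B3:   IN={c+d}   OUT={f+f}
  B4:   IN={}   OUT={}
  B5:   IN={}   OUT={}
  B6:   IN={}   OUT={a+d}
  B7:   IN={}   OUT={}
  B8:   IN={}   OUT={}
  B9:   IN={}   OUT={e-d}

Merge at B3: IN[B3] = OUT[B2] = {c+d}

Answer: {c+d}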